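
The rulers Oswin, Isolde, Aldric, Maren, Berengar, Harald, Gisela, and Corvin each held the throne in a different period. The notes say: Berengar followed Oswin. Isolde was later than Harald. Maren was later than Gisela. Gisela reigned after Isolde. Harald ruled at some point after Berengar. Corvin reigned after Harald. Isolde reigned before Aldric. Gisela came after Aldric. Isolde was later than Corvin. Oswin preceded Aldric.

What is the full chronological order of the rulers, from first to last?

Oswin, Berengar, Harald, Corvin, Isolde, Aldric, Gisela, Maren

The constraints fix every adjacent pair, so only one ordering works:
Oswin → Berengar → Harald → Corvin → Isolde → Aldric → Gisela → Maren.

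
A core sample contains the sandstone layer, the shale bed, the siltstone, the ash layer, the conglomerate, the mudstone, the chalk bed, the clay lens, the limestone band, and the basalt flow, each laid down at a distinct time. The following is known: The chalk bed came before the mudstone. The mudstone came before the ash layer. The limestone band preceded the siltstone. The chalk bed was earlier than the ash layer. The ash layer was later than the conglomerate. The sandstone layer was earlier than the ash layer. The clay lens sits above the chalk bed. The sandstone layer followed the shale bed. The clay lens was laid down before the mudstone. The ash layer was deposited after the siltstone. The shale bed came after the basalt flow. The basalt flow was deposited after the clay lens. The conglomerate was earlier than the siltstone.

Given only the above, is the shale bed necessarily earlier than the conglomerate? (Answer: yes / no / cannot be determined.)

No chain of stated constraints runs from the shale bed to the conglomerate, and none runs from the conglomerate to the shale bed either.
So the relative order of the shale bed and the conglomerate is not fixed by the given facts.

cannot be determined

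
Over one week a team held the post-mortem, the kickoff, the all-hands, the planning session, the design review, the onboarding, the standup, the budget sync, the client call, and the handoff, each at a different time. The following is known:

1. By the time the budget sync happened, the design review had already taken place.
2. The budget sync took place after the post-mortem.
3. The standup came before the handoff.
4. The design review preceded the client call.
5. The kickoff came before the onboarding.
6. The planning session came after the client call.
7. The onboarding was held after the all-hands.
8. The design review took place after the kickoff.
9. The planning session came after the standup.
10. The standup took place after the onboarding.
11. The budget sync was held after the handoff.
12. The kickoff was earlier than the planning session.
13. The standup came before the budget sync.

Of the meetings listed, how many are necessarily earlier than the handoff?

4

Directly stated before the handoff: the standup.
The all-hands reaches the handoff via the all-hands → the onboarding → the standup → the handoff.
The kickoff reaches the handoff via the kickoff → the onboarding → the standup → the handoff.
The onboarding reaches the handoff via the onboarding → the standup → the handoff.
No chain forces the client call (or any of the others) ahead of the handoff.
That's the all-hands, the kickoff, the onboarding, and the standup — 4 in all.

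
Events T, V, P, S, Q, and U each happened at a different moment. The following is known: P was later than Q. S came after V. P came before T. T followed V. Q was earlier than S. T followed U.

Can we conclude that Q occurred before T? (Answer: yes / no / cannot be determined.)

yes

Chain the constraints: Q → P → T. Each link is directly stated, so Q comes before T.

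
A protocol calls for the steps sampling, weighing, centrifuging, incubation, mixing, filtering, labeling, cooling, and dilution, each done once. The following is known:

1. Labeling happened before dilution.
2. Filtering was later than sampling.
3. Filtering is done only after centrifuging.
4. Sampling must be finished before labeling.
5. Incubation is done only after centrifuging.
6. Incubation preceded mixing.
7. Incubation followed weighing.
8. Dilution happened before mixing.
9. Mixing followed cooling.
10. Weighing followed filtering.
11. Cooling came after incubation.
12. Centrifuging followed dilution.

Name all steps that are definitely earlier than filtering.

centrifuging, dilution, labeling, sampling

Directly stated before filtering: centrifuging and sampling.
Dilution reaches filtering via dilution → centrifuging → filtering.
Labeling reaches filtering via labeling → dilution → centrifuging → filtering.
No chain forces incubation (or any of the others) ahead of filtering.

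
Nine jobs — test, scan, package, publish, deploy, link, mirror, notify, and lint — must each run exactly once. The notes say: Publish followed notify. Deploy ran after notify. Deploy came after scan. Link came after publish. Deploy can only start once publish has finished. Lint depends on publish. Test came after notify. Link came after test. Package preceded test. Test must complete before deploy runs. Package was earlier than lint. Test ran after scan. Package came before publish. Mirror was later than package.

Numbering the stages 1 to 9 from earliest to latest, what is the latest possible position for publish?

Publish must come before deploy, link, and lint — 3 stages forced after it.
Everything else can be placed before publish in some valid order, so publish can sit as late as position 9 − 3 = 6.

6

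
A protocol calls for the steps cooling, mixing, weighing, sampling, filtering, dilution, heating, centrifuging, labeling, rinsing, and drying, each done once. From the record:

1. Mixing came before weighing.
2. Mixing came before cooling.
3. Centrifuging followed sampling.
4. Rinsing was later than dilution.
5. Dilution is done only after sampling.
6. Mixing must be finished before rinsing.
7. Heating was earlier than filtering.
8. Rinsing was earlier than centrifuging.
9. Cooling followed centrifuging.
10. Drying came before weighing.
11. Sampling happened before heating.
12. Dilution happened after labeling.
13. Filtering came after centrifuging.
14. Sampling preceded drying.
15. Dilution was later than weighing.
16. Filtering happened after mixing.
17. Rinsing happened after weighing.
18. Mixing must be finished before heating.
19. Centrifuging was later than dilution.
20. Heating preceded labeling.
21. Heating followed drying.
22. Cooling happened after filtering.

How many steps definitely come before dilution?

6

Directly stated before dilution: labeling, sampling, and weighing.
Drying reaches dilution via drying → weighing → dilution.
Heating reaches dilution via heating → labeling → dilution.
Mixing reaches dilution via mixing → weighing → dilution.
That's drying, heating, labeling, mixing, sampling, and weighing — 6 in all.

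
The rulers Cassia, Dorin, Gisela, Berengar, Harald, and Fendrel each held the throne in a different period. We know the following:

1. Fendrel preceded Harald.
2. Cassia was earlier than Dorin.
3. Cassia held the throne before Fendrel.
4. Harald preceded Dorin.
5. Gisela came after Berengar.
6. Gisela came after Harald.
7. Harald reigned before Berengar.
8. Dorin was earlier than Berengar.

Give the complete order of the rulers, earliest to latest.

Cassia, Fendrel, Harald, Dorin, Berengar, Gisela

The constraints fix every adjacent pair, so only one ordering works:
Cassia → Fendrel → Harald → Dorin → Berengar → Gisela.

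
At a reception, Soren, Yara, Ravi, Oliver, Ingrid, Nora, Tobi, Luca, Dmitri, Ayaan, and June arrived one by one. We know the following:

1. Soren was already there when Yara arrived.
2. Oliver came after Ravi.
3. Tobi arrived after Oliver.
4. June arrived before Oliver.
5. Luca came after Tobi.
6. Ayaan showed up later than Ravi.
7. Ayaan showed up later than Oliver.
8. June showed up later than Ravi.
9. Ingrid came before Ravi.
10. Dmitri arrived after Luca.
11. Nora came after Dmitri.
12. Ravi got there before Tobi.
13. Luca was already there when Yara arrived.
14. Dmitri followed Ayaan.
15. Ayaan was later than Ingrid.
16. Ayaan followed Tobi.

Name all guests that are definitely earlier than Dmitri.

Ayaan, Ingrid, June, Luca, Oliver, Ravi, Tobi

Directly stated before Dmitri: Ayaan and Luca.
Ingrid reaches Dmitri via Ingrid → Ayaan → Dmitri.
June reaches Dmitri via June → Oliver → Ayaan → Dmitri.
Oliver reaches Dmitri via Oliver → Ayaan → Dmitri.
Likewise Ravi and Tobi each reach Dmitri by chaining the stated constraints.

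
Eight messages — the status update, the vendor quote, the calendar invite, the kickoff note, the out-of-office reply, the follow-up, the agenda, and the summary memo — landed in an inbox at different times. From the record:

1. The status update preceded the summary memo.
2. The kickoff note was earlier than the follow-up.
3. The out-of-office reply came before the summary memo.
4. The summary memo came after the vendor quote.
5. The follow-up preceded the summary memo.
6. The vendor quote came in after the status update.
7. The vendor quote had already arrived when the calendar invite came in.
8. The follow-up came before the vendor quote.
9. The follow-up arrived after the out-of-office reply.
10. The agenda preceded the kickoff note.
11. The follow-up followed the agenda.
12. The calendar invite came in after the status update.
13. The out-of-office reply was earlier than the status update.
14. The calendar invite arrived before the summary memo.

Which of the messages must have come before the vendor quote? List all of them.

the agenda, the follow-up, the kickoff note, the out-of-office reply, the status update

Directly stated before the vendor quote: the follow-up and the status update.
The agenda reaches the vendor quote via the agenda → the follow-up → the vendor quote.
The kickoff note reaches the vendor quote via the kickoff note → the follow-up → the vendor quote.
The out-of-office reply reaches the vendor quote via the out-of-office reply → the status update → the vendor quote.
No chain forces the calendar invite (or any of the others) ahead of the vendor quote.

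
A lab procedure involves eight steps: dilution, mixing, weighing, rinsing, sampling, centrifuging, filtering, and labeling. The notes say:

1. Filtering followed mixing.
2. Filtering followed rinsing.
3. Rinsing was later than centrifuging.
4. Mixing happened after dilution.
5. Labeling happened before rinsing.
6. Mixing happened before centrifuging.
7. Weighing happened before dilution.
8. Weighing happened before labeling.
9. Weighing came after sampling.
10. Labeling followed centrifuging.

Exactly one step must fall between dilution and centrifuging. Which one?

mixing

Tracing the constraints gives dilution → mixing → centrifuging, so mixing sits after dilution and before centrifuging.
No other step is forced both after dilution and before centrifuging.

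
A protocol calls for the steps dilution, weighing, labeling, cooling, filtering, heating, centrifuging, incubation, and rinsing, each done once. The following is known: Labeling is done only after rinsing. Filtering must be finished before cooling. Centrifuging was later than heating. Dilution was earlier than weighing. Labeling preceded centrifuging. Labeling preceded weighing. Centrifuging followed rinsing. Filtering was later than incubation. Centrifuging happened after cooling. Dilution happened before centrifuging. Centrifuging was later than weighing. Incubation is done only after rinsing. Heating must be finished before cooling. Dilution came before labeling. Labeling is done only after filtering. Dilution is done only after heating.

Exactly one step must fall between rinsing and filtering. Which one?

incubation

Tracing the constraints gives rinsing → incubation → filtering, so incubation sits after rinsing and before filtering.
No other step is forced both after rinsing and before filtering.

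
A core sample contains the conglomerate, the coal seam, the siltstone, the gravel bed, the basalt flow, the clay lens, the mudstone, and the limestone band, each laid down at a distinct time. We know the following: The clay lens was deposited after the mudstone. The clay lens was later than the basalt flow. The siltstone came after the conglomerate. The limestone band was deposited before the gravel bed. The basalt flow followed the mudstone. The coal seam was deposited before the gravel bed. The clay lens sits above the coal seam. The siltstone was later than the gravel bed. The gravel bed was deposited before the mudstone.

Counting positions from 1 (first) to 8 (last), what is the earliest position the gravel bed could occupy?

3

The coal seam and the limestone band must both come before the gravel bed — 2 forced predecessors.
Nothing else is forced ahead of the gravel bed, so its earliest slot is position 2 + 1 = 3.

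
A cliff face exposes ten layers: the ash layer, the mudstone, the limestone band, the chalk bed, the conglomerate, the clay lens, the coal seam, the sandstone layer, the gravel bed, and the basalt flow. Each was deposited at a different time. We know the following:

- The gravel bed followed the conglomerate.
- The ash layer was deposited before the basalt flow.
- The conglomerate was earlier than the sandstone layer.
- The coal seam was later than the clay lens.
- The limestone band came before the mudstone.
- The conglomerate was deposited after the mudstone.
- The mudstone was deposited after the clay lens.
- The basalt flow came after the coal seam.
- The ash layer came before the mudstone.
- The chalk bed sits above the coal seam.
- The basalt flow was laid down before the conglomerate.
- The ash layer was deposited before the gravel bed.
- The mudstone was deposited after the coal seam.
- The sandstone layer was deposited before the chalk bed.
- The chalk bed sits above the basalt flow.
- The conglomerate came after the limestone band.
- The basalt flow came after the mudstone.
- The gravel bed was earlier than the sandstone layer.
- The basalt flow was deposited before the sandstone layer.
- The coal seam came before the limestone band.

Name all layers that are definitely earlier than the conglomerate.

Directly stated before the conglomerate: the basalt flow, the limestone band, and the mudstone.
The ash layer reaches the conglomerate via the ash layer → the mudstone → the conglomerate.
The clay lens reaches the conglomerate via the clay lens → the mudstone → the conglomerate.
The coal seam reaches the conglomerate via the coal seam → the basalt flow → the conglomerate.
No chain forces the gravel bed (or any of the others) ahead of the conglomerate.

the ash layer, the basalt flow, the clay lens, the coal seam, the limestone band, the mudstone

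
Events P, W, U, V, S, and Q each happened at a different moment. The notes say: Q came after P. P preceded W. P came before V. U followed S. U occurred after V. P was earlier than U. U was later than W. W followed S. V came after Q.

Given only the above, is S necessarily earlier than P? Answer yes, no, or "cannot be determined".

cannot be determined

No chain of stated constraints runs from S to P, and none runs from P to S either.
So the relative order of S and P is not fixed by the given facts.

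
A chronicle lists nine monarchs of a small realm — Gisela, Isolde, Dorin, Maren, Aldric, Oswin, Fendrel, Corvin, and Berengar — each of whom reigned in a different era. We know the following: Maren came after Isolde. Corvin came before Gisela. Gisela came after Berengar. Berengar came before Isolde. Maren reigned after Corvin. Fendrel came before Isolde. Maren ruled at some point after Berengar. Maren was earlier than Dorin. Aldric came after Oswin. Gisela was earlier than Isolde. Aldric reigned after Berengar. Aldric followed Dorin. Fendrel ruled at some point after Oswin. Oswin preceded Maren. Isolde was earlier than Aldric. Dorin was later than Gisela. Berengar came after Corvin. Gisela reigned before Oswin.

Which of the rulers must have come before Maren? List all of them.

Berengar, Corvin, Fendrel, Gisela, Isolde, Oswin

Directly stated before Maren: Berengar, Corvin, Isolde, and Oswin.
Fendrel reaches Maren via Fendrel → Isolde → Maren.
Gisela reaches Maren via Gisela → Isolde → Maren.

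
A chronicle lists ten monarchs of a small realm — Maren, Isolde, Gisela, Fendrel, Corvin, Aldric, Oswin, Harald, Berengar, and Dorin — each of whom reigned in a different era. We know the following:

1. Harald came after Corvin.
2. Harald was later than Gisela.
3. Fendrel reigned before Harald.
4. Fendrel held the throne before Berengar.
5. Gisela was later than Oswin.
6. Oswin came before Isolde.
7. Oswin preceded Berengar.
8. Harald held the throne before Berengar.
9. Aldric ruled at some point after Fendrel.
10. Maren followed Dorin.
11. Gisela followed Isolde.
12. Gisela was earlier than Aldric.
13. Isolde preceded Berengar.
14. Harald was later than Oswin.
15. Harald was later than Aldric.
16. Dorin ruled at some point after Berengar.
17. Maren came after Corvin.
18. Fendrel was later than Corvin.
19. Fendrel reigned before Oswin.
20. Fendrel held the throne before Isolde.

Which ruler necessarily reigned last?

Every other ruler has a chain of constraints placing them before Maren, so Maren is last.

Maren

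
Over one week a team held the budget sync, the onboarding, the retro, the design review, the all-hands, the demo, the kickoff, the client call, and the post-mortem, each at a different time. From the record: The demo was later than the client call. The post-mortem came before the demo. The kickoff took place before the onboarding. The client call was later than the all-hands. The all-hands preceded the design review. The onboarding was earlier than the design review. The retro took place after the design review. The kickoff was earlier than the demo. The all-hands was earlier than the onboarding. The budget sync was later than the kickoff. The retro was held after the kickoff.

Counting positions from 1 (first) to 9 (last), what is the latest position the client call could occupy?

8

The client call must come before the demo — 1 meeting forced after it.
Everything else can be placed before the client call in some valid order, so the client call can sit as late as position 9 − 1 = 8.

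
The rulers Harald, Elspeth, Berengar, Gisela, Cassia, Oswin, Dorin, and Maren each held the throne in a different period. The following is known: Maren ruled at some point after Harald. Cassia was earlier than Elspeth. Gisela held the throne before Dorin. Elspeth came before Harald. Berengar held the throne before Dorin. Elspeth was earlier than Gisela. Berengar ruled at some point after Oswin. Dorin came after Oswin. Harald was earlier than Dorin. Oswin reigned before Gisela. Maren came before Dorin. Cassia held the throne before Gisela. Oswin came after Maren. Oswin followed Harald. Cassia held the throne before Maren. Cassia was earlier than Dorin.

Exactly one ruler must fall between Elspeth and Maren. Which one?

Harald

Tracing the constraints gives Elspeth → Harald → Maren, so Harald sits after Elspeth and before Maren.
No other ruler is forced both after Elspeth and before Maren.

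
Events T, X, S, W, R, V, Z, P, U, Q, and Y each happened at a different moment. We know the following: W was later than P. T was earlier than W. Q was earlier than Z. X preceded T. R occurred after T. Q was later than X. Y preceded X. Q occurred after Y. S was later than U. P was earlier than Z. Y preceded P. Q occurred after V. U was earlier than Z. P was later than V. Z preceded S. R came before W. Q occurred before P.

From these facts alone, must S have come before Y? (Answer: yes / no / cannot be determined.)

no

Tracing the constraints gives Y → Q → Z → S, so Y must come before S.
That means S cannot be before Y.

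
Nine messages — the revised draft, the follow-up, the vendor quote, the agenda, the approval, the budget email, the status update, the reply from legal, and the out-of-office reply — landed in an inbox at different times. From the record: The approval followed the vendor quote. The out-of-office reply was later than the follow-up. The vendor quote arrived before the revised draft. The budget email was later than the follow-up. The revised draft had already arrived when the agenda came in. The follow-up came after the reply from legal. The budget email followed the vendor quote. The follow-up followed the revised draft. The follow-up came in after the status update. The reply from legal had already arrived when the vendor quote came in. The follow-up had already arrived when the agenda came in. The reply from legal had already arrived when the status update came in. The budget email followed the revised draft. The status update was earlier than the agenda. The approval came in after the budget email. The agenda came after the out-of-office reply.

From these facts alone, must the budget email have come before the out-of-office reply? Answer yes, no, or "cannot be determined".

No chain of stated constraints runs from the budget email to the out-of-office reply, and none runs from the out-of-office reply to the budget email either.
So the relative order of the budget email and the out-of-office reply is not fixed by the given facts.

cannot be determined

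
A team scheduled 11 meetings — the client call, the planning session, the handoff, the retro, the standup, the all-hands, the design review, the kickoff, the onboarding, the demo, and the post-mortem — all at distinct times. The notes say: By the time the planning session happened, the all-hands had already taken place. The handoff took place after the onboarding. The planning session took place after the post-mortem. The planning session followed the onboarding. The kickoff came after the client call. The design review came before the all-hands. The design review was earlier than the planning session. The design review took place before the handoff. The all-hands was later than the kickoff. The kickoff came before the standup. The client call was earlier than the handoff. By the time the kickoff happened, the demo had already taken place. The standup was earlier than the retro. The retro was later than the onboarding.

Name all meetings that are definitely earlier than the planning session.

the all-hands, the client call, the demo, the design review, the kickoff, the onboarding, the post-mortem

Directly stated before the planning session: the all-hands, the design review, the onboarding, and the post-mortem.
The client call reaches the planning session via the client call → the kickoff → the all-hands → the planning session.
The demo reaches the planning session via the demo → the kickoff → the all-hands → the planning session.
The kickoff reaches the planning session via the kickoff → the all-hands → the planning session.
No chain forces the standup (or any of the others) ahead of the planning session.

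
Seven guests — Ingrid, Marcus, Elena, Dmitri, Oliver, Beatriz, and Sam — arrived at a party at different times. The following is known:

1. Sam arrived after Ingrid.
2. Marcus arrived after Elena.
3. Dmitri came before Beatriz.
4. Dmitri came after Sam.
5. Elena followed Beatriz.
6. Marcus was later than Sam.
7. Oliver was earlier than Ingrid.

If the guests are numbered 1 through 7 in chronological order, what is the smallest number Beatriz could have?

Dmitri, Ingrid, Oliver, and Sam must all come before Beatriz — 4 forced predecessors.
Nothing else is forced ahead of Beatriz, so their earliest slot is position 4 + 1 = 5.

5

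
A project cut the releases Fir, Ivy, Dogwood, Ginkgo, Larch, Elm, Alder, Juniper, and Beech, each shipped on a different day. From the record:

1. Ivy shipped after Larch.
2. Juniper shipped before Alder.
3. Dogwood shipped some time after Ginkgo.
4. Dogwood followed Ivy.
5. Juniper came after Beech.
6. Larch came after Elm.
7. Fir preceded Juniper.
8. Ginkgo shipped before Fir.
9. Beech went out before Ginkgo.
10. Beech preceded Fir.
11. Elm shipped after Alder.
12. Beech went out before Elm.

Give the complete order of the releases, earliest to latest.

The constraints fix every adjacent pair, so only one ordering works:
Beech → Ginkgo → Fir → Juniper → Alder → Elm → Larch → Ivy → Dogwood.

Beech, Ginkgo, Fir, Juniper, Alder, Elm, Larch, Ivy, Dogwood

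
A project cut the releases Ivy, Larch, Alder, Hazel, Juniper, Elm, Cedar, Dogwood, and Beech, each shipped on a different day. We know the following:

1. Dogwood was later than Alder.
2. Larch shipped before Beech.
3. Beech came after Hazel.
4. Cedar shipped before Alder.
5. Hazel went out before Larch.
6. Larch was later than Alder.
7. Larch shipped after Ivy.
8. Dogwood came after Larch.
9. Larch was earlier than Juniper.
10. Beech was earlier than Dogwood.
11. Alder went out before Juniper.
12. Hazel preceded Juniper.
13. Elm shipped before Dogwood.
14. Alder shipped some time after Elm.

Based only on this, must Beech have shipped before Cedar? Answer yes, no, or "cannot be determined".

Tracing the constraints gives Cedar → Alder → Larch → Beech, so Cedar must come before Beech.
That means Beech cannot be before Cedar.

no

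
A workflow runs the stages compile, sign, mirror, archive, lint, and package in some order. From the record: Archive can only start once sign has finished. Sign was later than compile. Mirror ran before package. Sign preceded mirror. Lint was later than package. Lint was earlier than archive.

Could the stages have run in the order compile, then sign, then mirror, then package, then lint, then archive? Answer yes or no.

Check each stated constraint against the proposed order — e.g. mirror is ahead of package; sign is ahead of archive. Every pair is in the required order; nothing is violated.

yes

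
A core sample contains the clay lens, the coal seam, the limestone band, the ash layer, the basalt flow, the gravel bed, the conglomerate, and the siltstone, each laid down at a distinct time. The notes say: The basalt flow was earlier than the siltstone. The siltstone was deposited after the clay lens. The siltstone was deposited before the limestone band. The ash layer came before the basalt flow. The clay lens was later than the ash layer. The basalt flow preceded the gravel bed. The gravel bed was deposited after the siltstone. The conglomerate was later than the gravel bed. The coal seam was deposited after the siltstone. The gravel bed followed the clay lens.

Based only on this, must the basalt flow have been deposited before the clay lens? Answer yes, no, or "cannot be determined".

cannot be determined

No chain of stated constraints runs from the basalt flow to the clay lens, and none runs from the clay lens to the basalt flow either.
So the relative order of the basalt flow and the clay lens is not fixed by the given facts.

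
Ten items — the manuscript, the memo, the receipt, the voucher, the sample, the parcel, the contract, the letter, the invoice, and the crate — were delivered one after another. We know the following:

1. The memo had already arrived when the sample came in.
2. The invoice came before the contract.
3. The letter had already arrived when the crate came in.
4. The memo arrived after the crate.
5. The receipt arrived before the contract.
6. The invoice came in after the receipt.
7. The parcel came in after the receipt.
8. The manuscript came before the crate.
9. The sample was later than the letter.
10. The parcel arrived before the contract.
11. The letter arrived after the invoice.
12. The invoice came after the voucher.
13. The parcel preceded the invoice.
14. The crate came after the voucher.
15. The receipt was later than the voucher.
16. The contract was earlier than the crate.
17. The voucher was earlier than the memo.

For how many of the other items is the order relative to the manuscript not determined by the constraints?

6

Forced after the manuscript: the crate, the memo, and the sample.
That leaves the contract, the invoice, the letter, the parcel, the receipt, and the voucher with no forced order relative to the manuscript — 6.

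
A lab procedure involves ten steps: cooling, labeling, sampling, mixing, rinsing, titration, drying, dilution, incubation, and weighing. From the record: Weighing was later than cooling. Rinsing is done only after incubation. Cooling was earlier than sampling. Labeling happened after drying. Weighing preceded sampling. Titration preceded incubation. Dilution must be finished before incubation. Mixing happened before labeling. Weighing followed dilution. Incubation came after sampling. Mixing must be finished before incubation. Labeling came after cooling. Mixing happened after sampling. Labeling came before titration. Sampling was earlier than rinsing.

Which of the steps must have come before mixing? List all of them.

cooling, dilution, sampling, weighing

Directly stated before mixing: sampling.
Cooling reaches mixing via cooling → sampling → mixing.
Dilution reaches mixing via dilution → weighing → sampling → mixing.
Weighing reaches mixing via weighing → sampling → mixing.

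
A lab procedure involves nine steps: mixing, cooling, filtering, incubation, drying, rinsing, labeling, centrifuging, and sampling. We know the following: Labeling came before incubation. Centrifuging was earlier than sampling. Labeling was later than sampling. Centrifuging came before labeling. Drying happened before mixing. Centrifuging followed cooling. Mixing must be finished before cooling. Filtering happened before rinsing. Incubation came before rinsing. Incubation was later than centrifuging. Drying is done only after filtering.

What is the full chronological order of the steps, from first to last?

The constraints fix every adjacent pair, so only one ordering works:
filtering → drying → mixing → cooling → centrifuging → sampling → labeling → incubation → rinsing.

filtering, drying, mixing, cooling, centrifuging, sampling, labeling, incubation, rinsing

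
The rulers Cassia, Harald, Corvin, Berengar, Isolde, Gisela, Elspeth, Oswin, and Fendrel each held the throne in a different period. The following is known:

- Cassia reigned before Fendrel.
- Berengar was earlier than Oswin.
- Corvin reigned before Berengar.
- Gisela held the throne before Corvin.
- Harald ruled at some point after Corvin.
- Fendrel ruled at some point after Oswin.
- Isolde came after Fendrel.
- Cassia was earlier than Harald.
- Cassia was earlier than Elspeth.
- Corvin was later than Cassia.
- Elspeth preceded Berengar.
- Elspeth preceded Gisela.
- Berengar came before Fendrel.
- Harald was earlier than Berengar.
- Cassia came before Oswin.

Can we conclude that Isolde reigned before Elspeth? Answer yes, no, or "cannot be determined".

Tracing the constraints gives Elspeth → Berengar → Fendrel → Isolde, so Elspeth must come before Isolde.
That means Isolde cannot be before Elspeth.

no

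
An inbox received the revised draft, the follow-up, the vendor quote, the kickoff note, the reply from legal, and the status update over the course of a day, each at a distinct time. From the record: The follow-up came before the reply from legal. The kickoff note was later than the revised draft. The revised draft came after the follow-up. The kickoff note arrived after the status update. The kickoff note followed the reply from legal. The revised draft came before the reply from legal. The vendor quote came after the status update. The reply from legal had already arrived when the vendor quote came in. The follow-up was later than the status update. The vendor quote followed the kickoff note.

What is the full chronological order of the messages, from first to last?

The constraints fix every adjacent pair, so only one ordering works:
the status update → the follow-up → the revised draft → the reply from legal → the kickoff note → the vendor quote.

the status update, the follow-up, the revised draft, the reply from legal, the kickoff note, the vendor quote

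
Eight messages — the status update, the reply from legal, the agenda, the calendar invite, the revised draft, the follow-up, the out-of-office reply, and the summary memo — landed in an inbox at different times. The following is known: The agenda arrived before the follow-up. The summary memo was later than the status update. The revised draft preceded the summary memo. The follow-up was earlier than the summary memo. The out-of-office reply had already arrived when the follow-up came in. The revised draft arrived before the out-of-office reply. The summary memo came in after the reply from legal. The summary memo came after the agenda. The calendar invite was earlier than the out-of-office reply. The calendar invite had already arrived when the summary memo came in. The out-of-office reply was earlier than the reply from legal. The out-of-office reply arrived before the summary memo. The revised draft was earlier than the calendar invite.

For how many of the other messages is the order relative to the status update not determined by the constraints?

Forced after the status update: the summary memo.
That leaves the agenda, the calendar invite, the follow-up, the out-of-office reply, the reply from legal, and the revised draft with no forced order relative to the status update — 6.

6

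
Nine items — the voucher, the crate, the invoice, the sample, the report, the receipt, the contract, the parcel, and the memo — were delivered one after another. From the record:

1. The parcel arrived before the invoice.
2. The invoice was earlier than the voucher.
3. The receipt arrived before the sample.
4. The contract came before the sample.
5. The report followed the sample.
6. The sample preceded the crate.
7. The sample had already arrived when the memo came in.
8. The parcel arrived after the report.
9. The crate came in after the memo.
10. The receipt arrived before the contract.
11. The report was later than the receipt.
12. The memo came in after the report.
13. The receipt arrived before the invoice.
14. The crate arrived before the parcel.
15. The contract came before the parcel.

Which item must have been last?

Every other item has a chain of constraints placing it before the voucher, so the voucher is last.

the voucher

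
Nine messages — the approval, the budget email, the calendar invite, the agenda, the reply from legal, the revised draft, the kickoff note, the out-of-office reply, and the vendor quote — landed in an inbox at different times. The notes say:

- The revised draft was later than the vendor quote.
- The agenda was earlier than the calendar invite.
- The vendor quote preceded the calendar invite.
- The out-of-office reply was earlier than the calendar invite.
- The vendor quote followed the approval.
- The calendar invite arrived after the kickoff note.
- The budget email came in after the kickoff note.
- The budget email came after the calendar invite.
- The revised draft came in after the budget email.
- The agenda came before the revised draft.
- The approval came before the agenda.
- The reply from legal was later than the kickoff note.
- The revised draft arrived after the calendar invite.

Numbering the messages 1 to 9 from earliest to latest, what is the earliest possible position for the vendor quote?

The approval must come before the vendor quote — 1 forced predecessor.
Nothing else is forced ahead of the vendor quote, so its earliest slot is position 1 + 1 = 2.

2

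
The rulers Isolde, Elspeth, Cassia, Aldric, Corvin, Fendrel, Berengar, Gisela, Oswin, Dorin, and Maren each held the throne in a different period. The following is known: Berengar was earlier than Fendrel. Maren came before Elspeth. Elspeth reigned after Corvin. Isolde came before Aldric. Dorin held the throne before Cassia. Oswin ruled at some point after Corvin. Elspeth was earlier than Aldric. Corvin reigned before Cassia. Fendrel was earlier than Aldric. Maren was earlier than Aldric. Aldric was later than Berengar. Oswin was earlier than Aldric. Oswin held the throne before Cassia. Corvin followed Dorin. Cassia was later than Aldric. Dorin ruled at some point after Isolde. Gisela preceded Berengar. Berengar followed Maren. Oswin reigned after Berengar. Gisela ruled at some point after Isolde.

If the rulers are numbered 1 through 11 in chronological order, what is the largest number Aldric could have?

Aldric must come before Cassia — 1 ruler forced after them.
Everything else can be placed before Aldric in some valid order, so Aldric can sit as late as position 11 − 1 = 10.

10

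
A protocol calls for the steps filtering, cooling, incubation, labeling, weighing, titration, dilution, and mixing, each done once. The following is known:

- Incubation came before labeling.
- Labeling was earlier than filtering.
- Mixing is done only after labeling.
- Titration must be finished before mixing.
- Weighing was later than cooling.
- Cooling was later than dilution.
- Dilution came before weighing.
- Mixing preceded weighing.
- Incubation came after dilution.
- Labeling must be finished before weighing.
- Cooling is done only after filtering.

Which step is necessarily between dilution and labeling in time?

Tracing the constraints gives dilution → incubation → labeling, so incubation sits after dilution and before labeling.
No other step is forced both after dilution and before labeling.

incubation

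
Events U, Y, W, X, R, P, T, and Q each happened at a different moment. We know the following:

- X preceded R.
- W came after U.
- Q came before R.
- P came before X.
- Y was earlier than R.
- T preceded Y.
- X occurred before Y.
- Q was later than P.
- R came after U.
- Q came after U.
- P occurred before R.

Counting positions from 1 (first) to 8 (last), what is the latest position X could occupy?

6

X must come before R and Y — 2 events forced after it.
Everything else can be placed before X in some valid order, so X can sit as late as position 8 − 2 = 6.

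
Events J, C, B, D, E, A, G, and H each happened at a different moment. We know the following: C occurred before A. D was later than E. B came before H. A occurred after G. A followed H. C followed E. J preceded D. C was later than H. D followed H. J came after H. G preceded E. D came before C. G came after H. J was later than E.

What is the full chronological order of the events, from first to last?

The constraints fix every adjacent pair, so only one ordering works:
B → H → G → E → J → D → C → A.

B, H, G, E, J, D, C, A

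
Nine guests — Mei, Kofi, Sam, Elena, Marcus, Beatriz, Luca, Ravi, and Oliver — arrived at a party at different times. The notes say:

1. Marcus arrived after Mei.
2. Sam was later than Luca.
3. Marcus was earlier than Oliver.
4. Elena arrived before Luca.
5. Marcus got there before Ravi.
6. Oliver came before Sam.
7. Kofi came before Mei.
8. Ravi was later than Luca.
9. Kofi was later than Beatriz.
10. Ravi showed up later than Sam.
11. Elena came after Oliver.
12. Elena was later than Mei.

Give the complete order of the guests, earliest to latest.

Beatriz, Kofi, Mei, Marcus, Oliver, Elena, Luca, Sam, Ravi

The constraints fix every adjacent pair, so only one ordering works:
Beatriz → Kofi → Mei → Marcus → Oliver → Elena → Luca → Sam → Ravi.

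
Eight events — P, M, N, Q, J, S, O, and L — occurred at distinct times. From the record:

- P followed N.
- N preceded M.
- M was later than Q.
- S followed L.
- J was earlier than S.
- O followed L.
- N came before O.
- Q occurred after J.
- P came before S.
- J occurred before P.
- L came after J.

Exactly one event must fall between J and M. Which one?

Q

Tracing the constraints gives J → Q → M, so Q sits after J and before M.
No other event is forced both after J and before M.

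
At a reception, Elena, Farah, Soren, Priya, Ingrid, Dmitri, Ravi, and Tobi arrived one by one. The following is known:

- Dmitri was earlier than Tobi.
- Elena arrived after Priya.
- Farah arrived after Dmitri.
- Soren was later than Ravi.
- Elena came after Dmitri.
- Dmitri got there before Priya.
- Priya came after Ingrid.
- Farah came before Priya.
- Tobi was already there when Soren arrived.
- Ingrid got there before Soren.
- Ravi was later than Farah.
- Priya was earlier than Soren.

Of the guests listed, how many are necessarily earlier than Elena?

4

Directly stated before Elena: Dmitri and Priya.
Farah reaches Elena via Farah → Priya → Elena.
Ingrid reaches Elena via Ingrid → Priya → Elena.
That's Dmitri, Farah, Ingrid, and Priya — 4 in all.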